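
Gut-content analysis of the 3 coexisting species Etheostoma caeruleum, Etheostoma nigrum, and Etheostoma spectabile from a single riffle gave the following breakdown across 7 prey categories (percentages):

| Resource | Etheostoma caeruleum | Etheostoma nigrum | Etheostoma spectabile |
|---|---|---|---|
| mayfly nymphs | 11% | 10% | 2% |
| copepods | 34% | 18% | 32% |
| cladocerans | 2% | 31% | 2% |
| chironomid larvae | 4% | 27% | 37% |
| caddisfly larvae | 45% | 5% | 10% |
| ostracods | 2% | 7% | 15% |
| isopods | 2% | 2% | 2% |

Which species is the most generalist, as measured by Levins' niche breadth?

Etheostoma nigrum

Convert percentages to proportions (divide by 100).
Σp_caerᵢ² = 0.11² + 0.34² + 0.02² + 0.04² + 0.45² + 0.02² + 0.02² = 0.0121 + 0.1156 + 0.0004 + 0.0016 + 0.2025 + 0.0004 + 0.0004 = 0.3330
B_caer = 1 / 0.3330 = 3.0030
Σp_nigrᵢ² = 0.10² + 0.18² + 0.31² + 0.27² + 0.05² + 0.07² + 0.02² = 0.0100 + 0.0324 + 0.0961 + 0.0729 + 0.0025 + 0.0049 + 0.0004 = 0.2192
B_nigr = 1 / 0.2192 = 4.5620
Σp_specᵢ² = 0.02² + 0.32² + 0.02² + 0.37² + 0.10² + 0.15² + 0.02² = 0.0004 + 0.1024 + 0.0004 + 0.1369 + 0.0100 + 0.0225 + 0.0004 = 0.2730
B_spec = 1 / 0.2730 = 3.6630
Highest B → broadest niche (most generalist): Etheostoma nigrum (B = 4.56).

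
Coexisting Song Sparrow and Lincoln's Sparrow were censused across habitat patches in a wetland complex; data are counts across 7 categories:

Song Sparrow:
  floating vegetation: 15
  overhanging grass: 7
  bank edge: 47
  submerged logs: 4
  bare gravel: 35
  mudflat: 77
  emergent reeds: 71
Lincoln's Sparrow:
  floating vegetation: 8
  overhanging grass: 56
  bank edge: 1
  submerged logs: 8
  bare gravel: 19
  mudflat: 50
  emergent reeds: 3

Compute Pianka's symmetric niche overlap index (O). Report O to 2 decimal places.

0.56

Proportions for Song Sparrow (n=256): 15/256=0.0586, 7/256=0.0273, 47/256=0.1836, 4/256=0.0156, 35/256=0.1367, 77/256=0.3008, 71/256=0.2773
Proportions for Lincoln's Sparrow (n=145): 8/145=0.0552, 56/145=0.3862, 1/145=0.0069, 8/145=0.0552, 19/145=0.1310, 50/145=0.3448, 3/145=0.0207
Σ p₁ᵢp₂ᵢ = 0.003235 + 0.010543 + 0.001267 + 0.000861 + 0.017908 + 0.103716 + 0.005740 = 0.143270
Σp_1ᵢ² = 0.0586² + 0.0273² + 0.1836² + 0.0156² + 0.1367² + 0.3008² + 0.2773² = 0.003434 + 0.000745 + 0.033709 + 0.000243 + 0.018687 + 0.090481 + 0.076895 = 0.224194
Σp_2ᵢ² = 0.0552² + 0.3862² + 0.0069² + 0.0552² + 0.1310² + 0.3448² + 0.0207² = 0.003047 + 0.149150 + 0.000048 + 0.003047 + 0.017161 + 0.118887 + 0.000428 = 0.291768
O = 0.143270 / √(0.224194 × 0.291768) = 0.143270 / 0.2557589 = 0.5602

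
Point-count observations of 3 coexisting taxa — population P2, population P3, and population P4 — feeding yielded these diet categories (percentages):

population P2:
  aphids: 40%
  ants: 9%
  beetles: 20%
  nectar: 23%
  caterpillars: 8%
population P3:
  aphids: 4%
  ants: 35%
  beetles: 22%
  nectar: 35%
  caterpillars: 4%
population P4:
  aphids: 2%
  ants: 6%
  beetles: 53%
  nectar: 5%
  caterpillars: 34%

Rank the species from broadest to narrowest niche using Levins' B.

population P2 > population P3 > population P4

Convert percentages to proportions (divide by 100).
Σp_P2ᵢ² = 0.40² + 0.09² + 0.20² + 0.23² + 0.08² = 0.1600 + 0.0081 + 0.0400 + 0.0529 + 0.0064 = 0.2674
B_P2 = 1 / 0.2674 = 3.7397
Σp_P3ᵢ² = 0.04² + 0.35² + 0.22² + 0.35² + 0.04² = 0.0016 + 0.1225 + 0.0484 + 0.1225 + 0.0016 = 0.2966
B_P3 = 1 / 0.2966 = 3.3715
Σp_P4ᵢ² = 0.02² + 0.06² + 0.53² + 0.05² + 0.34² = 0.0004 + 0.0036 + 0.2809 + 0.0025 + 0.1156 = 0.4030
B_P4 = 1 / 0.4030 = 2.4814
Ranking by B (broadest → narrowest): population P2 (3.74) > population P3 (3.37) > population P4 (2.48)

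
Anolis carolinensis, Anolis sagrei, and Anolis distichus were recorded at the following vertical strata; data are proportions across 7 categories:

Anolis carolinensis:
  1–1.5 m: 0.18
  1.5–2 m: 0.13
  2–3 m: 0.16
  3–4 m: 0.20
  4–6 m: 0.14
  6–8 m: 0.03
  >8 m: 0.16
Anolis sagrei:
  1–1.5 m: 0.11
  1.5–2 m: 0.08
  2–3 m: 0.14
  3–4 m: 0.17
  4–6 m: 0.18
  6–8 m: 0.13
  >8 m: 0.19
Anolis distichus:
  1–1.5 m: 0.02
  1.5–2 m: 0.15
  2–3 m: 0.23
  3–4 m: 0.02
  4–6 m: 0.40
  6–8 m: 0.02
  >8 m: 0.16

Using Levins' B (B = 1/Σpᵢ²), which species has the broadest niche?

Anolis sagrei

Σp_caroᵢ² = 0.18² + 0.13² + 0.16² + 0.20² + 0.14² + 0.03² + 0.16² = 0.0324 + 0.0169 + 0.0256 + 0.0400 + 0.0196 + 0.0009 + 0.0256 = 0.1610
B_caro = 1 / 0.1610 = 6.2112
Σp_sagrᵢ² = 0.11² + 0.08² + 0.14² + 0.17² + 0.18² + 0.13² + 0.19² = 0.0121 + 0.0064 + 0.0196 + 0.0289 + 0.0324 + 0.0169 + 0.0361 = 0.1524
B_sagr = 1 / 0.1524 = 6.5617
Σp_distᵢ² = 0.02² + 0.15² + 0.23² + 0.02² + 0.40² + 0.02² + 0.16² = 0.0004 + 0.0225 + 0.0529 + 0.0004 + 0.1600 + 0.0004 + 0.0256 = 0.2622
B_dist = 1 / 0.2622 = 3.8139
Highest B → broadest niche (most generalist): Anolis sagrei (B = 6.56).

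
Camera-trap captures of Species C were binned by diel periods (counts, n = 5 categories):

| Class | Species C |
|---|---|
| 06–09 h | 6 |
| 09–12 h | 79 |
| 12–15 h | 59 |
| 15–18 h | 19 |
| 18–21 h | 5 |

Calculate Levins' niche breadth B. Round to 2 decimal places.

Proportions for Species C (n=168): 6/168=0.0357, 79/168=0.4702, 59/168=0.3512, 19/168=0.1131, 5/168=0.0298
Σpᵢ² = 0.0357² + 0.4702² + 0.3512² + 0.1131² + 0.0298² = 0.001274 + 0.221088 + 0.123341 + 0.012792 + 0.000888 = 0.359383
B = 1 / 0.359383 = 2.7825

2.78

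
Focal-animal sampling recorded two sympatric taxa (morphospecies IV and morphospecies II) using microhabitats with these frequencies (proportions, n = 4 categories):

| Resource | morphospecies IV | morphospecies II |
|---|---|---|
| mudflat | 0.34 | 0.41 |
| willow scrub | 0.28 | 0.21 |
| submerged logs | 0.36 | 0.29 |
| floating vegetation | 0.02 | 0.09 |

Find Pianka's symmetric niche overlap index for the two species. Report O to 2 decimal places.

0.97

Σ p₁ᵢp₂ᵢ = 0.1394 + 0.0588 + 0.1044 + 0.0018 = 0.3044
Σp_1ᵢ² = 0.34² + 0.28² + 0.36² + 0.02² = 0.1156 + 0.0784 + 0.1296 + 0.0004 = 0.3240
Σp_2ᵢ² = 0.41² + 0.21² + 0.29² + 0.09² = 0.1681 + 0.0441 + 0.0841 + 0.0081 = 0.3044
O = 0.3044 / √(0.3240 × 0.3044) = 0.3044 / 0.31405 = 0.9693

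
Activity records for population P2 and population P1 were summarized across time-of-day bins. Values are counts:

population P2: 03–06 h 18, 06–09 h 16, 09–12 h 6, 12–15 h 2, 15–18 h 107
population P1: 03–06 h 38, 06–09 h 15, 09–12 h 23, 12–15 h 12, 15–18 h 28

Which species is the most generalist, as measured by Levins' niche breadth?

Proportions for population P2 (n=149): 18/149=0.1208, 16/149=0.1074, 6/149=0.0403, 2/149=0.0134, 107/149=0.7181
Proportions for population P1 (n=116): 38/116=0.3276, 15/116=0.1293, 23/116=0.1983, 12/116=0.1034, 28/116=0.2414
Σp_P2ᵢ² = 0.1208² + 0.1074² + 0.0403² + 0.0134² + 0.7181² = 0.014593 + 0.011535 + 0.001624 + 0.000180 + 0.515668 = 0.543600
B_P2 = 1 / 0.543600 = 1.8396
Σp_P1ᵢ² = 0.3276² + 0.1293² + 0.1983² + 0.1034² + 0.2414² = 0.107322 + 0.016718 + 0.039323 + 0.010692 + 0.058274 = 0.232329
B_P1 = 1 / 0.232329 = 4.3042
Highest B → broadest niche (most generalist): population P1 (B = 4.30).

population P1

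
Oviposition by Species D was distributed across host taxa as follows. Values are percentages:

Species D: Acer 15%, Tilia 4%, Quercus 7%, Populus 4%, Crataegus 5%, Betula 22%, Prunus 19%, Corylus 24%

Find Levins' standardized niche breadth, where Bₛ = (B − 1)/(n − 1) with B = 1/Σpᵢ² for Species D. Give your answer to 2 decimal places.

0.67

Convert percentages to proportions (divide by 100).
Σpᵢ² = 0.15² + 0.04² + 0.07² + 0.04² + 0.05² + 0.22² + 0.19² + 0.24² = 0.0225 + 0.0016 + 0.0049 + 0.0016 + 0.0025 + 0.0484 + 0.0361 + 0.0576 = 0.1752
B = 1 / 0.1752 = 5.7078
Bₛ = (B − 1)/(n − 1) = (5.7078 − 1)/(8 − 1) = 4.7078/7 = 0.6725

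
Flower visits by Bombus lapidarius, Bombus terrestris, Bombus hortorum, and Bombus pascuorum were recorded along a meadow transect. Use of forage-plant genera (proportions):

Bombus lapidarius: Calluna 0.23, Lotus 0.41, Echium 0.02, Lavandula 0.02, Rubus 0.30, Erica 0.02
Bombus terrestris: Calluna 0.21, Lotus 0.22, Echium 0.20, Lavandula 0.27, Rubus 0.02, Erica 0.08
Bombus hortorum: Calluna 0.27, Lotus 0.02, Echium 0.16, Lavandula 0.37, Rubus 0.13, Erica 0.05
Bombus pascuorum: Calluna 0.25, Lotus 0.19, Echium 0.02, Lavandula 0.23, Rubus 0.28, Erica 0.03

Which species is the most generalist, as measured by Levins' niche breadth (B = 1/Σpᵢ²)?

Σp_lapiᵢ² = 0.23² + 0.41² + 0.02² + 0.02² + 0.30² + 0.02² = 0.0529 + 0.1681 + 0.0004 + 0.0004 + 0.0900 + 0.0004 = 0.3122
B_lapi = 1 / 0.3122 = 3.2031
Σp_terrᵢ² = 0.21² + 0.22² + 0.20² + 0.27² + 0.02² + 0.08² = 0.0441 + 0.0484 + 0.0400 + 0.0729 + 0.0004 + 0.0064 = 0.2122
B_terr = 1 / 0.2122 = 4.7125
Σp_hortᵢ² = 0.27² + 0.02² + 0.16² + 0.37² + 0.13² + 0.05² = 0.0729 + 0.0004 + 0.0256 + 0.1369 + 0.0169 + 0.0025 = 0.2552
B_hort = 1 / 0.2552 = 3.9185
Σp_pascᵢ² = 0.25² + 0.19² + 0.02² + 0.23² + 0.28² + 0.03² = 0.0625 + 0.0361 + 0.0004 + 0.0529 + 0.0784 + 0.0009 = 0.2312
B_pasc = 1 / 0.2312 = 4.3253
Highest B → broadest niche (most generalist): Bombus terrestris (B = 4.71).

Bombus terrestris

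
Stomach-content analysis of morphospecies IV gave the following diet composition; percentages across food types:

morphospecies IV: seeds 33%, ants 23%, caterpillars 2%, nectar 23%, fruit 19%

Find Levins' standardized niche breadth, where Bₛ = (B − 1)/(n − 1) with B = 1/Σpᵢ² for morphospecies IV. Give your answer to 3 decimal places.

Convert percentages to proportions (divide by 100).
Σpᵢ² = 0.33² + 0.23² + 0.02² + 0.23² + 0.19² = 0.1089 + 0.0529 + 0.0004 + 0.0529 + 0.0361 = 0.2512
B = 1 / 0.2512 = 3.98089
Bₛ = (B − 1)/(n − 1) = (3.98089 − 1)/(5 − 1) = 2.98089/4 = 0.74522

0.745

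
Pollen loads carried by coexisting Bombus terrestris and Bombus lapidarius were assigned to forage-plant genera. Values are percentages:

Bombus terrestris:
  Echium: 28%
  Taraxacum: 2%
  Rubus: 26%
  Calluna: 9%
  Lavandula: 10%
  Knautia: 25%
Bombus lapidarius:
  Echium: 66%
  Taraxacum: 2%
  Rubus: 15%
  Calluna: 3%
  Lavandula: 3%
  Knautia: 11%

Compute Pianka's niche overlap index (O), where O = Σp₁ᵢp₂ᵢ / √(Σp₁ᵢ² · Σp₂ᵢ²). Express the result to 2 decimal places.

0.79

Convert percentages to proportions (divide by 100).
Σ p₁ᵢp₂ᵢ = 0.1848 + 0.0004 + 0.0390 + 0.0027 + 0.0030 + 0.0275 = 0.2574
Σp_1ᵢ² = 0.28² + 0.02² + 0.26² + 0.09² + 0.10² + 0.25² = 0.0784 + 0.0004 + 0.0676 + 0.0081 + 0.0100 + 0.0625 = 0.2270
Σp_2ᵢ² = 0.66² + 0.02² + 0.15² + 0.03² + 0.03² + 0.11² = 0.4356 + 0.0004 + 0.0225 + 0.0009 + 0.0009 + 0.0121 = 0.4724
O = 0.2574 / √(0.2270 × 0.4724) = 0.2574 / 0.32747 = 0.7860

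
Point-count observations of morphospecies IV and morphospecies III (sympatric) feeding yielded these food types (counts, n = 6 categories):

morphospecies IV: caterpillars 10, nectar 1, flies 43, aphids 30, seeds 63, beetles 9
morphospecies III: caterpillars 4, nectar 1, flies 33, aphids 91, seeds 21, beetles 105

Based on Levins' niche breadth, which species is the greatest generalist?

Proportions for morphospecies IV (n=156): 10/156=0.0641, 1/156=0.0064, 43/156=0.2756, 30/156=0.1923, 63/156=0.4038, 9/156=0.0577
Proportions for morphospecies III (n=255): 4/255=0.0157, 1/255=0.0039, 33/255=0.1294, 91/255=0.3569, 21/255=0.0824, 105/255=0.4118
Σp_IVᵢ² = 0.0641² + 0.0064² + 0.2756² + 0.1923² + 0.4038² + 0.0577² = 0.004109 + 0.000041 + 0.075955 + 0.036979 + 0.163054 + 0.003329 = 0.283467
B_IV = 1 / 0.283467 = 3.5277
Σp_IIIᵢ² = 0.0157² + 0.0039² + 0.1294² + 0.3569² + 0.0824² + 0.4118² = 0.000246 + 0.000015 + 0.016744 + 0.127378 + 0.006790 + 0.169579 = 0.320752
B_III = 1 / 0.320752 = 3.1177
Highest B → broadest niche (most generalist): morphospecies IV (B = 3.53).

morphospecies IV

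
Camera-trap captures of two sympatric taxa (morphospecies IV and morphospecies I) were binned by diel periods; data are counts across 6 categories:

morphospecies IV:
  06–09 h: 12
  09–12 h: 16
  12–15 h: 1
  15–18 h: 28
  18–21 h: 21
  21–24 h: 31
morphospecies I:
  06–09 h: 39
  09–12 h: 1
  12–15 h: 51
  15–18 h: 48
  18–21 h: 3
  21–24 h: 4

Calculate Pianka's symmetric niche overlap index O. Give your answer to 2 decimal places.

Proportions for morphospecies IV (n=109): 12/109=0.1101, 16/109=0.1468, 1/109=0.0092, 28/109=0.2569, 21/109=0.1927, 31/109=0.2844
Proportions for morphospecies I (n=146): 39/146=0.2671, 1/146=0.0068, 51/146=0.3493, 48/146=0.3288, 3/146=0.0205, 4/146=0.0274
Σ p₁ᵢp₂ᵢ = 0.029408 + 0.000998 + 0.003214 + 0.084469 + 0.003950 + 0.007793 = 0.129832
Σp_1ᵢ² = 0.1101² + 0.1468² + 0.0092² + 0.2569² + 0.1927² + 0.2844² = 0.012122 + 0.021550 + 0.000085 + 0.065998 + 0.037133 + 0.080883 = 0.217771
Σp_2ᵢ² = 0.2671² + 0.0068² + 0.3493² + 0.3288² + 0.0205² + 0.0274² = 0.071342 + 0.000046 + 0.122010 + 0.108109 + 0.000420 + 0.000751 = 0.302678
O = 0.129832 / √(0.217771 × 0.302678) = 0.129832 / 0.2567382 = 0.5057

0.51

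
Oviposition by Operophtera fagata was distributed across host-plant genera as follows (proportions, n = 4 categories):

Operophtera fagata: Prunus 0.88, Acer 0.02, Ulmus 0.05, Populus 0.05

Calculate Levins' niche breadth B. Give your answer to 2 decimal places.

1.28

Σpᵢ² = 0.88² + 0.02² + 0.05² + 0.05² = 0.7744 + 0.0004 + 0.0025 + 0.0025 = 0.7798
B = 1 / 0.7798 = 1.2824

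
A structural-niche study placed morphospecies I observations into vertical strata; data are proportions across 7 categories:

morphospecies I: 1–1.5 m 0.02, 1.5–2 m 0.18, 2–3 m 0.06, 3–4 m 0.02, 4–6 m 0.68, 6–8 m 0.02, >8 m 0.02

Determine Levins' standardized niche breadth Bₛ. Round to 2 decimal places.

Σpᵢ² = 0.02² + 0.18² + 0.06² + 0.02² + 0.68² + 0.02² + 0.02² = 0.0004 + 0.0324 + 0.0036 + 0.0004 + 0.4624 + 0.0004 + 0.0004 = 0.5000
B = 1 / 0.5000 = 2.0000
Bₛ = (B − 1)/(n − 1) = (2.0000 − 1)/(7 − 1) = 1.0000/6 = 0.1667

0.17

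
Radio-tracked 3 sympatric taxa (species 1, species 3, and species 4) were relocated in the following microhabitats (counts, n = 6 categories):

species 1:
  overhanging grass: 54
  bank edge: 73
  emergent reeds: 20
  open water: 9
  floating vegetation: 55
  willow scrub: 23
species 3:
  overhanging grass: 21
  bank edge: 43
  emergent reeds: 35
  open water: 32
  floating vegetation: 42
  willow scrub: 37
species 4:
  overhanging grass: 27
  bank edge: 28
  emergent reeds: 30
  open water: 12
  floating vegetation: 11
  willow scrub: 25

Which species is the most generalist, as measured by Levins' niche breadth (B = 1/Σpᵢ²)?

Proportions for species 1 (n=234): 54/234=0.2308, 73/234=0.3120, 20/234=0.0855, 9/234=0.0385, 55/234=0.2350, 23/234=0.0983
Proportions for species 3 (n=210): 21/210=0.1000, 43/210=0.2048, 35/210=0.1667, 32/210=0.1524, 42/210=0.2000, 37/210=0.1762
Proportions for species 4 (n=133): 27/133=0.2030, 28/133=0.2105, 30/133=0.2256, 12/133=0.0902, 11/133=0.0827, 25/133=0.1880
Σp_1ᵢ² = 0.2308² + 0.3120² + 0.0855² + 0.0385² + 0.2350² + 0.0983² = 0.053269 + 0.097344 + 0.007310 + 0.001482 + 0.055225 + 0.009663 = 0.224293
B_1 = 1 / 0.224293 = 4.4585
Σp_3ᵢ² = 0.1000² + 0.2048² + 0.1667² + 0.1524² + 0.2000² + 0.1762² = 0.010000 + 0.041943 + 0.027789 + 0.023226 + 0.040000 + 0.031046 = 0.174004
B_3 = 1 / 0.174004 = 5.7470
Σp_4ᵢ² = 0.2030² + 0.2105² + 0.2256² + 0.0902² + 0.0827² + 0.1880² = 0.041209 + 0.044310 + 0.050895 + 0.008136 + 0.006839 + 0.035344 = 0.186733
B_4 = 1 / 0.186733 = 5.3552
Highest B → broadest niche (most generalist): species 3 (B = 5.75).

species 3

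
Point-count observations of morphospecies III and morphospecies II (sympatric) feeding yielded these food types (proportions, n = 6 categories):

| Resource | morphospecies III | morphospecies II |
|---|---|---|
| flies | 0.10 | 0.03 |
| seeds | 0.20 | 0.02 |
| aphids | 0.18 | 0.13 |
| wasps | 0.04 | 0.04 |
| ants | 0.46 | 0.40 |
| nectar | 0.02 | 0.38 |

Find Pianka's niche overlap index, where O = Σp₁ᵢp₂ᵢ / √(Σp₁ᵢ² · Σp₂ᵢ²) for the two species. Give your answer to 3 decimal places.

0.722

Σ p₁ᵢp₂ᵢ = 0.0030 + 0.0040 + 0.0234 + 0.0016 + 0.1840 + 0.0076 = 0.2236
Σp_1ᵢ² = 0.10² + 0.20² + 0.18² + 0.04² + 0.46² + 0.02² = 0.0100 + 0.0400 + 0.0324 + 0.0016 + 0.2116 + 0.0004 = 0.2960
Σp_2ᵢ² = 0.03² + 0.02² + 0.13² + 0.04² + 0.40² + 0.38² = 0.0009 + 0.0004 + 0.0169 + 0.0016 + 0.1600 + 0.1444 = 0.3242
O = 0.2236 / √(0.2960 × 0.3242) = 0.2236 / 0.309779 = 0.72180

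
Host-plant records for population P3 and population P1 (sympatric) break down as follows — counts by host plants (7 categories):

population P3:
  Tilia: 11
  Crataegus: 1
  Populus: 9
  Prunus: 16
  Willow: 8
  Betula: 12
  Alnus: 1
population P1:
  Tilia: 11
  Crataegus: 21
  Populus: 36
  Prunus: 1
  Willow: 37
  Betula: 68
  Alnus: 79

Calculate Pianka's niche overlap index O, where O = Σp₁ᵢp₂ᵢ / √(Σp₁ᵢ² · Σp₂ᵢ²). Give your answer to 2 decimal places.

Proportions for population P3 (n=58): 11/58=0.1897, 1/58=0.0172, 9/58=0.1552, 16/58=0.2759, 8/58=0.1379, 12/58=0.2069, 1/58=0.0172
Proportions for population P1 (n=253): 11/253=0.0435, 21/253=0.0830, 36/253=0.1423, 1/253=0.0040, 37/253=0.1462, 68/253=0.2688, 79/253=0.3123
Σ p₁ᵢp₂ᵢ = 0.008252 + 0.001428 + 0.022085 + 0.001104 + 0.020161 + 0.055615 + 0.005372 = 0.114017
Σp_1ᵢ² = 0.1897² + 0.0172² + 0.1552² + 0.2759² + 0.1379² + 0.2069² + 0.0172² = 0.035986 + 0.000296 + 0.024087 + 0.076121 + 0.019016 + 0.042808 + 0.000296 = 0.198610
Σp_2ᵢ² = 0.0435² + 0.0830² + 0.1423² + 0.0040² + 0.1462² + 0.2688² + 0.3123² = 0.001892 + 0.006889 + 0.020249 + 0.000016 + 0.021374 + 0.072253 + 0.097531 = 0.220204
O = 0.114017 / √(0.198610 × 0.220204) = 0.114017 / 0.2091285 = 0.5452

0.55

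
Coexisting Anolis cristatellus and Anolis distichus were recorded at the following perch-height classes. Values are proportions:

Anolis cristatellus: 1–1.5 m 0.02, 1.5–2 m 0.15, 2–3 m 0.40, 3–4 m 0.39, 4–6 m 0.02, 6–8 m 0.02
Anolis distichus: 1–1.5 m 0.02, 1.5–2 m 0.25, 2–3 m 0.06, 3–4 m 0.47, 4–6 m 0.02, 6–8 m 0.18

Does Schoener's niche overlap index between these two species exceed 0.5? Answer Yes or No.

Yes

Σ|p₁ᵢ − p₂ᵢ| = 0.00 + 0.10 + 0.34 + 0.08 + 0.00 + 0.16 = 0.68
D = 1 − ½ × 0.68 = 1 − 0.340 = 0.6600
D = 0.6600 > 0.5 → Yes.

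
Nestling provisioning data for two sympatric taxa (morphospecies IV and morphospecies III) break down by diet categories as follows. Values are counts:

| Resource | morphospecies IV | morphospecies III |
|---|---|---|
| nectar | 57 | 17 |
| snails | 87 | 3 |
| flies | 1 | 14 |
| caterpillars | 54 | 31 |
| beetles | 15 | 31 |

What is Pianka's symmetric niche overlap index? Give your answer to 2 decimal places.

Proportions for morphospecies IV (n=214): 57/214=0.2664, 87/214=0.4065, 1/214=0.0047, 54/214=0.2523, 15/214=0.0701
Proportions for morphospecies III (n=96): 17/96=0.1771, 3/96=0.0313, 14/96=0.1458, 31/96=0.3229, 31/96=0.3229
Σ p₁ᵢp₂ᵢ = 0.047179 + 0.012723 + 0.000685 + 0.081468 + 0.022635 = 0.164690
Σp_1ᵢ² = 0.2664² + 0.4065² + 0.0047² + 0.2523² + 0.0701² = 0.070969 + 0.165242 + 0.000022 + 0.063655 + 0.004914 = 0.304802
Σp_2ᵢ² = 0.1771² + 0.0313² + 0.1458² + 0.3229² + 0.3229² = 0.031364 + 0.000980 + 0.021258 + 0.104264 + 0.104264 = 0.262130
O = 0.164690 / √(0.304802 × 0.262130) = 0.164690 / 0.2826619 = 0.5826

0.58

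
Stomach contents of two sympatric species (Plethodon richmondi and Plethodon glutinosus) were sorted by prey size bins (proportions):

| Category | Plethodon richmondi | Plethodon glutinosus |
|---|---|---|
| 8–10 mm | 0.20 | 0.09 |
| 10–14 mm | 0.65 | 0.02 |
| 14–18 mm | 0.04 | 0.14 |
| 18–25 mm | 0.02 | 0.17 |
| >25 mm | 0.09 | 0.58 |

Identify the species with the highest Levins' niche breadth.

Plethodon glutinosus

Σp_richᵢ² = 0.20² + 0.65² + 0.04² + 0.02² + 0.09² = 0.0400 + 0.4225 + 0.0016 + 0.0004 + 0.0081 = 0.4726
B_rich = 1 / 0.4726 = 2.1160
Σp_glutᵢ² = 0.09² + 0.02² + 0.14² + 0.17² + 0.58² = 0.0081 + 0.0004 + 0.0196 + 0.0289 + 0.3364 = 0.3934
B_glut = 1 / 0.3934 = 2.5419
Highest B → broadest niche (most generalist): Plethodon glutinosus (B = 2.54).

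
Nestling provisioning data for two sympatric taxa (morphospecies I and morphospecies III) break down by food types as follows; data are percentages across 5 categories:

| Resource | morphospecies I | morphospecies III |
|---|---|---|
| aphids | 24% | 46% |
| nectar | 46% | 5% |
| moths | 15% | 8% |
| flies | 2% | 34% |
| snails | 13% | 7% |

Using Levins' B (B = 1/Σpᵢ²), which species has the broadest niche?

morphospecies I

Convert percentages to proportions (divide by 100).
Σp_Iᵢ² = 0.24² + 0.46² + 0.15² + 0.02² + 0.13² = 0.0576 + 0.2116 + 0.0225 + 0.0004 + 0.0169 = 0.3090
B_I = 1 / 0.3090 = 3.2362
Σp_IIIᵢ² = 0.46² + 0.05² + 0.08² + 0.34² + 0.07² = 0.2116 + 0.0025 + 0.0064 + 0.1156 + 0.0049 = 0.3410
B_III = 1 / 0.3410 = 2.9326
Highest B → broadest niche (most generalist): morphospecies I (B = 3.24).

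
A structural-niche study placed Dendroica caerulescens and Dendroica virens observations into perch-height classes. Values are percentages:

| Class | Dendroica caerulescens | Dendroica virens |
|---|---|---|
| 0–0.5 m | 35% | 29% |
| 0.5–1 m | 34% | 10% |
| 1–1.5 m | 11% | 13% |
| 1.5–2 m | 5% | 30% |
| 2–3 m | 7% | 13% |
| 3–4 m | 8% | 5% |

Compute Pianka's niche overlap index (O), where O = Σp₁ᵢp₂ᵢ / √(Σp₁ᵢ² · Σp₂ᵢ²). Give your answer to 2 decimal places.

Convert percentages to proportions (divide by 100).
Σ p₁ᵢp₂ᵢ = 0.1015 + 0.0340 + 0.0143 + 0.0150 + 0.0091 + 0.0040 = 0.1779
Σp_1ᵢ² = 0.35² + 0.34² + 0.11² + 0.05² + 0.07² + 0.08² = 0.1225 + 0.1156 + 0.0121 + 0.0025 + 0.0049 + 0.0064 = 0.2640
Σp_2ᵢ² = 0.29² + 0.10² + 0.13² + 0.30² + 0.13² + 0.05² = 0.0841 + 0.0100 + 0.0169 + 0.0900 + 0.0169 + 0.0025 = 0.2204
O = 0.1779 / √(0.2640 × 0.2204) = 0.1779 / 0.24122 = 0.7375

0.74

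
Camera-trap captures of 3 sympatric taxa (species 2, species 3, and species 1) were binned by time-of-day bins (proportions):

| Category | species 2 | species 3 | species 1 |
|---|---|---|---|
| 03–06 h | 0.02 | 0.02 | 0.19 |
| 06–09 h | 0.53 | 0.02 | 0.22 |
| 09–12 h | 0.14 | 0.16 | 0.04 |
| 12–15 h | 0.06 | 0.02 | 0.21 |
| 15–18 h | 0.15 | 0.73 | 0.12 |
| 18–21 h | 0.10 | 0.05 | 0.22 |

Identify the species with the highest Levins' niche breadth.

species 1

Σp_2ᵢ² = 0.02² + 0.53² + 0.14² + 0.06² + 0.15² + 0.10² = 0.0004 + 0.2809 + 0.0196 + 0.0036 + 0.0225 + 0.0100 = 0.3370
B_2 = 1 / 0.3370 = 2.9674
Σp_3ᵢ² = 0.02² + 0.02² + 0.16² + 0.02² + 0.73² + 0.05² = 0.0004 + 0.0004 + 0.0256 + 0.0004 + 0.5329 + 0.0025 = 0.5622
B_3 = 1 / 0.5622 = 1.7787
Σp_1ᵢ² = 0.19² + 0.22² + 0.04² + 0.21² + 0.12² + 0.22² = 0.0361 + 0.0484 + 0.0016 + 0.0441 + 0.0144 + 0.0484 = 0.1930
B_1 = 1 / 0.1930 = 5.1813
Highest B → broadest niche (most generalist): species 1 (B = 5.18).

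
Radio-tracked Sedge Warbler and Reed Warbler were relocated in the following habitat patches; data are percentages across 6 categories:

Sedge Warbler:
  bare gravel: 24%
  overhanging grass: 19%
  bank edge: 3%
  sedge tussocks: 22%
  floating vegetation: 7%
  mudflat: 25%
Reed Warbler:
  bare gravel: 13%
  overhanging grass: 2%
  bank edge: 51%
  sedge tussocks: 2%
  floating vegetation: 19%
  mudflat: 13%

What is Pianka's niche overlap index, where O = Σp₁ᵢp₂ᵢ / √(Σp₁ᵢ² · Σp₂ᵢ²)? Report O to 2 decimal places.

Convert percentages to proportions (divide by 100).
Σ p₁ᵢp₂ᵢ = 0.0312 + 0.0038 + 0.0153 + 0.0044 + 0.0133 + 0.0325 = 0.1005
Σp_1ᵢ² = 0.24² + 0.19² + 0.03² + 0.22² + 0.07² + 0.25² = 0.0576 + 0.0361 + 0.0009 + 0.0484 + 0.0049 + 0.0625 = 0.2104
Σp_2ᵢ² = 0.13² + 0.02² + 0.51² + 0.02² + 0.19² + 0.13² = 0.0169 + 0.0004 + 0.2601 + 0.0004 + 0.0361 + 0.0169 = 0.3308
O = 0.1005 / √(0.2104 × 0.3308) = 0.1005 / 0.26382 = 0.3809

0.38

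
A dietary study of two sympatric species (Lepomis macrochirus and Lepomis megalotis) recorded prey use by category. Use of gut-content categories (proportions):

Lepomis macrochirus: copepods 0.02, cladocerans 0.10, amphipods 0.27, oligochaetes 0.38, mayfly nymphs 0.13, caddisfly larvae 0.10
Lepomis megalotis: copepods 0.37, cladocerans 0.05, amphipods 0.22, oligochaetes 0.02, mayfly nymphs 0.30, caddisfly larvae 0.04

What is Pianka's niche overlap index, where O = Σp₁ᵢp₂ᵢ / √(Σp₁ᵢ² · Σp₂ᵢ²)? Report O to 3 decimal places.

0.459

Σ p₁ᵢp₂ᵢ = 0.0074 + 0.0050 + 0.0594 + 0.0076 + 0.0390 + 0.0040 = 0.1224
Σp_1ᵢ² = 0.02² + 0.10² + 0.27² + 0.38² + 0.13² + 0.10² = 0.0004 + 0.0100 + 0.0729 + 0.1444 + 0.0169 + 0.0100 = 0.2546
Σp_2ᵢ² = 0.37² + 0.05² + 0.22² + 0.02² + 0.30² + 0.04² = 0.1369 + 0.0025 + 0.0484 + 0.0004 + 0.0900 + 0.0016 = 0.2798
O = 0.1224 / √(0.2546 × 0.2798) = 0.1224 / 0.266903 = 0.45859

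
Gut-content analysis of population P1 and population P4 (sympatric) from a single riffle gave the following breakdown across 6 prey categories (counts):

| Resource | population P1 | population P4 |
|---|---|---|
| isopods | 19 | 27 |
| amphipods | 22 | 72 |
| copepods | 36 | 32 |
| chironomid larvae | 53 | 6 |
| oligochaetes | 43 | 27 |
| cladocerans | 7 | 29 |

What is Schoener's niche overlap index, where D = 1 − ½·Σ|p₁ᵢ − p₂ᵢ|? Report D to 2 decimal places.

Proportions for population P1 (n=180): 19/180=0.1056, 22/180=0.1222, 36/180=0.2000, 53/180=0.2944, 43/180=0.2389, 7/180=0.0389
Proportions for population P4 (n=193): 27/193=0.1399, 72/193=0.3731, 32/193=0.1658, 6/193=0.0311, 27/193=0.1399, 29/193=0.1503
Σ|p₁ᵢ − p₂ᵢ| = 0.0343 + 0.2509 + 0.0342 + 0.2633 + 0.0990 + 0.1114 = 0.7931
D = 1 − ½ × 0.7931 = 1 − 0.39655 = 0.60345

0.60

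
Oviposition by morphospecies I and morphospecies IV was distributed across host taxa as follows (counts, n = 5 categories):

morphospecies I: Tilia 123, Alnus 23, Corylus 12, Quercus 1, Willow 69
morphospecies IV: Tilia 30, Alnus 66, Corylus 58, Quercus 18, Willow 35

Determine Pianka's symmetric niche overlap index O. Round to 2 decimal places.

Proportions for morphospecies I (n=228): 123/228=0.5395, 23/228=0.1009, 12/228=0.0526, 1/228=0.0044, 69/228=0.3026
Proportions for morphospecies IV (n=207): 30/207=0.1449, 66/207=0.3188, 58/207=0.2802, 18/207=0.0870, 35/207=0.1691
Σ p₁ᵢp₂ᵢ = 0.078174 + 0.032167 + 0.014739 + 0.000383 + 0.051170 = 0.176633
Σp_1ᵢ² = 0.5395² + 0.1009² + 0.0526² + 0.0044² + 0.3026² = 0.291060 + 0.010181 + 0.002767 + 0.000019 + 0.091567 = 0.395594
Σp_2ᵢ² = 0.1449² + 0.3188² + 0.2802² + 0.0870² + 0.1691² = 0.020996 + 0.101633 + 0.078512 + 0.007569 + 0.028595 = 0.237305
O = 0.176633 / √(0.395594 × 0.237305) = 0.176633 / 0.3063926 = 0.5765

0.58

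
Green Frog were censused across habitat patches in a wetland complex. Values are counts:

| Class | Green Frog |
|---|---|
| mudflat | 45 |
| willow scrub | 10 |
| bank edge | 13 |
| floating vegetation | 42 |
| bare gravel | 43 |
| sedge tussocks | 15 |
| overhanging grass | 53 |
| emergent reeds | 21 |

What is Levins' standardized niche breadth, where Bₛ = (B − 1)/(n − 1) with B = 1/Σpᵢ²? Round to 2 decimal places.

Proportions for Green Frog (n=242): 45/242=0.1860, 10/242=0.0413, 13/242=0.0537, 42/242=0.1736, 43/242=0.1777, 15/242=0.0620, 53/242=0.2190, 21/242=0.0868
Σpᵢ² = 0.1860² + 0.0413² + 0.0537² + 0.1736² + 0.1777² + 0.0620² + 0.2190² + 0.0868² = 0.034596 + 0.001706 + 0.002884 + 0.030137 + 0.031577 + 0.003844 + 0.047961 + 0.007534 = 0.160239
B = 1 / 0.160239 = 6.2407
Bₛ = (B − 1)/(n − 1) = (6.2407 − 1)/(8 − 1) = 5.2407/7 = 0.7487

0.75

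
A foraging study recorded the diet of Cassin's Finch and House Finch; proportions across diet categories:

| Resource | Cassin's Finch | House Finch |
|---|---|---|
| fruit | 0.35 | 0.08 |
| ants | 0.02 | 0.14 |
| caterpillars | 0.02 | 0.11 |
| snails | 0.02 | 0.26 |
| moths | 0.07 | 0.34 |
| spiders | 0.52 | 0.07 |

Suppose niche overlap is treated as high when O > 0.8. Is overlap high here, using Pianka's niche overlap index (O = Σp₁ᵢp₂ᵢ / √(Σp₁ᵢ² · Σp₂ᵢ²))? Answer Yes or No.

No

Σ p₁ᵢp₂ᵢ = 0.0280 + 0.0028 + 0.0022 + 0.0052 + 0.0238 + 0.0364 = 0.0984
Σp_1ᵢ² = 0.35² + 0.02² + 0.02² + 0.02² + 0.07² + 0.52² = 0.1225 + 0.0004 + 0.0004 + 0.0004 + 0.0049 + 0.2704 = 0.3990
Σp_2ᵢ² = 0.08² + 0.14² + 0.11² + 0.26² + 0.34² + 0.07² = 0.0064 + 0.0196 + 0.0121 + 0.0676 + 0.1156 + 0.0049 = 0.2262
O = 0.0984 / √(0.3990 × 0.2262) = 0.0984 / 0.30042 = 0.3275
O = 0.3275 < 0.8 → No.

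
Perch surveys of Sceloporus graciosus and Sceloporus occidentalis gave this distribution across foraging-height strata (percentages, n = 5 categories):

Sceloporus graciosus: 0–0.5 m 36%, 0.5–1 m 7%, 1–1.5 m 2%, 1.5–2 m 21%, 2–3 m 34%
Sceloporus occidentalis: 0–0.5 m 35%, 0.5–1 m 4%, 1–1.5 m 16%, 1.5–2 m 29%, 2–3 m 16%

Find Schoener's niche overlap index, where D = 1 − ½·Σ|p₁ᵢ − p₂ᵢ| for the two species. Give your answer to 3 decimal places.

0.780

Convert percentages to proportions (divide by 100).
Σ|p₁ᵢ − p₂ᵢ| = 0.01 + 0.03 + 0.14 + 0.08 + 0.18 = 0.44
D = 1 − ½ × 0.44 = 1 − 0.220 = 0.78000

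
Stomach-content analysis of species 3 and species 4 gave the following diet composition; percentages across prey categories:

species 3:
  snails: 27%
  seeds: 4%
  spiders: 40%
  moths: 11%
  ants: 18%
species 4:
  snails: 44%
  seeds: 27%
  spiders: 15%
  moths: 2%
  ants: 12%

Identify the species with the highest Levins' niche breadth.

species 3

Convert percentages to proportions (divide by 100).
Σp_3ᵢ² = 0.27² + 0.04² + 0.40² + 0.11² + 0.18² = 0.0729 + 0.0016 + 0.1600 + 0.0121 + 0.0324 = 0.2790
B_3 = 1 / 0.2790 = 3.5842
Σp_4ᵢ² = 0.44² + 0.27² + 0.15² + 0.02² + 0.12² = 0.1936 + 0.0729 + 0.0225 + 0.0004 + 0.0144 = 0.3038
B_4 = 1 / 0.3038 = 3.2916
Highest B → broadest niche (most generalist): species 3 (B = 3.58).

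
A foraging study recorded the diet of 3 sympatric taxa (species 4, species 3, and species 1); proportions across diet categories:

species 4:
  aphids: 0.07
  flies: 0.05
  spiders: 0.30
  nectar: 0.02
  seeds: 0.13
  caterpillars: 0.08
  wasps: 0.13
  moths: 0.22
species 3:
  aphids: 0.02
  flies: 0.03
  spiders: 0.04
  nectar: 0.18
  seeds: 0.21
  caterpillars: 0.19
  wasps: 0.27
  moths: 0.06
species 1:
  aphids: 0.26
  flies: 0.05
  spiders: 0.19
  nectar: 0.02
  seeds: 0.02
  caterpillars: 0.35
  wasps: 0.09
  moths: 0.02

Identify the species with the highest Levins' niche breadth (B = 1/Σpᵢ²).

species 4

Σp_4ᵢ² = 0.07² + 0.05² + 0.30² + 0.02² + 0.13² + 0.08² + 0.13² + 0.22² = 0.0049 + 0.0025 + 0.0900 + 0.0004 + 0.0169 + 0.0064 + 0.0169 + 0.0484 = 0.1864
B_4 = 1 / 0.1864 = 5.3648
Σp_3ᵢ² = 0.02² + 0.03² + 0.04² + 0.18² + 0.21² + 0.19² + 0.27² + 0.06² = 0.0004 + 0.0009 + 0.0016 + 0.0324 + 0.0441 + 0.0361 + 0.0729 + 0.0036 = 0.1920
B_3 = 1 / 0.1920 = 5.2083
Σp_1ᵢ² = 0.26² + 0.05² + 0.19² + 0.02² + 0.02² + 0.35² + 0.09² + 0.02² = 0.0676 + 0.0025 + 0.0361 + 0.0004 + 0.0004 + 0.1225 + 0.0081 + 0.0004 = 0.2380
B_1 = 1 / 0.2380 = 4.2017
Highest B → broadest niche (most generalist): species 4 (B = 5.36).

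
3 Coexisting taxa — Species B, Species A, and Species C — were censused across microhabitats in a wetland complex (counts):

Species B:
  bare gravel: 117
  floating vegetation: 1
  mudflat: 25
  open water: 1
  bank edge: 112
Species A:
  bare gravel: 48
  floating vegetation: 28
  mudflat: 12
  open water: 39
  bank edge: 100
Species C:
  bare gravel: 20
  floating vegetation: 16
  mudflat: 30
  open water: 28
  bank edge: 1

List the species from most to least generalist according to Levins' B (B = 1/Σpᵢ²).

Proportions for Species B (n=256): 117/256=0.4570, 1/256=0.0039, 25/256=0.0977, 1/256=0.0039, 112/256=0.4375
Proportions for Species A (n=227): 48/227=0.2115, 28/227=0.1233, 12/227=0.0529, 39/227=0.1718, 100/227=0.4405
Proportions for Species C (n=95): 20/95=0.2105, 16/95=0.1684, 30/95=0.3158, 28/95=0.2947, 1/95=0.0105
Σp_Bᵢ² = 0.4570² + 0.0039² + 0.0977² + 0.0039² + 0.4375² = 0.208849 + 0.000015 + 0.009545 + 0.000015 + 0.191406 = 0.409830
B_B = 1 / 0.409830 = 2.4400
Σp_Aᵢ² = 0.2115² + 0.1233² + 0.0529² + 0.1718² + 0.4405² = 0.044732 + 0.015203 + 0.002798 + 0.029515 + 0.194040 = 0.286288
B_A = 1 / 0.286288 = 3.4930
Σp_Cᵢ² = 0.2105² + 0.1684² + 0.3158² + 0.2947² + 0.0105² = 0.044310 + 0.028359 + 0.099730 + 0.086848 + 0.000110 = 0.259357
B_C = 1 / 0.259357 = 3.8557
Ranking by B (broadest → narrowest): Species C (3.86) > Species A (3.49) > Species B (2.44)

Species C > Species A > Species B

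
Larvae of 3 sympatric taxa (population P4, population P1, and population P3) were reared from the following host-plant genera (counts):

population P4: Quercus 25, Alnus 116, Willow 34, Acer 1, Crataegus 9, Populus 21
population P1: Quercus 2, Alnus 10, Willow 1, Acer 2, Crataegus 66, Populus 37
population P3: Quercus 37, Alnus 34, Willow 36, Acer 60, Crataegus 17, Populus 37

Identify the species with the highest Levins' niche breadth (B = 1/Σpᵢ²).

population P3

Proportions for population P4 (n=206): 25/206=0.1214, 116/206=0.5631, 34/206=0.1650, 1/206=0.0049, 9/206=0.0437, 21/206=0.1019
Proportions for population P1 (n=118): 2/118=0.0169, 10/118=0.0847, 1/118=0.0085, 2/118=0.0169, 66/118=0.5593, 37/118=0.3136
Proportions for population P3 (n=221): 37/221=0.1674, 34/221=0.1538, 36/221=0.1629, 60/221=0.2715, 17/221=0.0769, 37/221=0.1674
Σp_P4ᵢ² = 0.1214² + 0.5631² + 0.1650² + 0.0049² + 0.0437² + 0.1019² = 0.014738 + 0.317082 + 0.027225 + 0.000024 + 0.001910 + 0.010384 = 0.371363
B_P4 = 1 / 0.371363 = 2.6928
Σp_P1ᵢ² = 0.0169² + 0.0847² + 0.0085² + 0.0169² + 0.5593² + 0.3136² = 0.000286 + 0.007174 + 0.000072 + 0.000286 + 0.312816 + 0.098345 = 0.418979
B_P1 = 1 / 0.418979 = 2.3868
Σp_P3ᵢ² = 0.1674² + 0.1538² + 0.1629² + 0.2715² + 0.0769² + 0.1674² = 0.028023 + 0.023654 + 0.026536 + 0.073712 + 0.005914 + 0.028023 = 0.185862
B_P3 = 1 / 0.185862 = 5.3803
Highest B → broadest niche (most generalist): population P3 (B = 5.38).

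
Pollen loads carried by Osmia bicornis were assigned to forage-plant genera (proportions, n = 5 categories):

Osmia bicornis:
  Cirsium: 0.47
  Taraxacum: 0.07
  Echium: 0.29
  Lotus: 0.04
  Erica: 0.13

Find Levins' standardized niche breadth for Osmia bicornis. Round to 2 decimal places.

0.51

Σpᵢ² = 0.47² + 0.07² + 0.29² + 0.04² + 0.13² = 0.2209 + 0.0049 + 0.0841 + 0.0016 + 0.0169 = 0.3284
B = 1 / 0.3284 = 3.0451
Bₛ = (B − 1)/(n − 1) = (3.0451 − 1)/(5 − 1) = 2.0451/4 = 0.5113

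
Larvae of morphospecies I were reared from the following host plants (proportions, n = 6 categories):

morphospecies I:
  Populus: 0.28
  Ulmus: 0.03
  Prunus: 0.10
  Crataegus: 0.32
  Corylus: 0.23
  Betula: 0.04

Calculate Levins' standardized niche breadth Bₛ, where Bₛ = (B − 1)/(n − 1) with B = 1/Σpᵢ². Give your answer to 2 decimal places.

Σpᵢ² = 0.28² + 0.03² + 0.10² + 0.32² + 0.23² + 0.04² = 0.0784 + 0.0009 + 0.0100 + 0.1024 + 0.0529 + 0.0016 = 0.2462
B = 1 / 0.2462 = 4.0617
Bₛ = (B − 1)/(n − 1) = (4.0617 − 1)/(6 − 1) = 3.0617/5 = 0.6123

0.61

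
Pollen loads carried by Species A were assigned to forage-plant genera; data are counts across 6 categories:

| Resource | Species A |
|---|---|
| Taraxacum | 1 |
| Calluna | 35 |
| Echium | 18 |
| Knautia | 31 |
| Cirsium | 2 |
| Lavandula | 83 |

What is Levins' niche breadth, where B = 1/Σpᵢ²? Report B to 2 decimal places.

3.07

Proportions for Species A (n=170): 1/170=0.0059, 35/170=0.2059, 18/170=0.1059, 31/170=0.1824, 2/170=0.0118, 83/170=0.4882
Σpᵢ² = 0.0059² + 0.2059² + 0.1059² + 0.1824² + 0.0118² + 0.4882² = 0.000035 + 0.042395 + 0.011215 + 0.033270 + 0.000139 + 0.238339 = 0.325393
B = 1 / 0.325393 = 3.0732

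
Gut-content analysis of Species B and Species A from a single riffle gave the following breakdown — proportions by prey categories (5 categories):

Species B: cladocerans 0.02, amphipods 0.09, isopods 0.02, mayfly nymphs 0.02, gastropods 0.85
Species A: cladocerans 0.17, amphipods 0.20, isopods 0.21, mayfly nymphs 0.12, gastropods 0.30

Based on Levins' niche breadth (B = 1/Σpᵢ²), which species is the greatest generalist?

Species A

Σp_Bᵢ² = 0.02² + 0.09² + 0.02² + 0.02² + 0.85² = 0.0004 + 0.0081 + 0.0004 + 0.0004 + 0.7225 = 0.7318
B_B = 1 / 0.7318 = 1.3665
Σp_Aᵢ² = 0.17² + 0.20² + 0.21² + 0.12² + 0.30² = 0.0289 + 0.0400 + 0.0441 + 0.0144 + 0.0900 = 0.2174
B_A = 1 / 0.2174 = 4.5998
Highest B → broadest niche (most generalist): Species A (B = 4.60).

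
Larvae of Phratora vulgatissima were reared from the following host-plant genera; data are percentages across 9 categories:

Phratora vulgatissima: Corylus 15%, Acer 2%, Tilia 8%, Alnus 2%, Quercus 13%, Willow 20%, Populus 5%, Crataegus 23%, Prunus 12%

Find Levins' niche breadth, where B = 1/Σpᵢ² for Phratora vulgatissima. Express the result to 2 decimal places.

6.39

Convert percentages to proportions (divide by 100).
Σpᵢ² = 0.15² + 0.02² + 0.08² + 0.02² + 0.13² + 0.20² + 0.05² + 0.23² + 0.12² = 0.0225 + 0.0004 + 0.0064 + 0.0004 + 0.0169 + 0.0400 + 0.0025 + 0.0529 + 0.0144 = 0.1564
B = 1 / 0.1564 = 6.3939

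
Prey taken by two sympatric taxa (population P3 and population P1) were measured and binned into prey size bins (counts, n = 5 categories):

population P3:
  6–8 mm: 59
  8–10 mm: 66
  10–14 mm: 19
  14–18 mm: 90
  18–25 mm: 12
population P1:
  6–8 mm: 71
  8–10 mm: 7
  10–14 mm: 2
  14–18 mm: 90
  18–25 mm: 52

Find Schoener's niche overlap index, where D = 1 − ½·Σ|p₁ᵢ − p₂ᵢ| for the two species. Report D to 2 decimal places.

Proportions for population P3 (n=246): 59/246=0.2398, 66/246=0.2683, 19/246=0.0772, 90/246=0.3659, 12/246=0.0488
Proportions for population P1 (n=222): 71/222=0.3198, 7/222=0.0315, 2/222=0.0090, 90/222=0.4054, 52/222=0.2342
Σ|p₁ᵢ − p₂ᵢ| = 0.0800 + 0.2368 + 0.0682 + 0.0395 + 0.1854 = 0.6099
D = 1 − ½ × 0.6099 = 1 − 0.30495 = 0.69505

0.70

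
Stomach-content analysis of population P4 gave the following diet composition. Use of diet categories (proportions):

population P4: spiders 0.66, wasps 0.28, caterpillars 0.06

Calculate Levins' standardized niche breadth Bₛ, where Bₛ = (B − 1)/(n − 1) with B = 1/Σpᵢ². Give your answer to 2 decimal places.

Σpᵢ² = 0.66² + 0.28² + 0.06² = 0.4356 + 0.0784 + 0.0036 = 0.5176
B = 1 / 0.5176 = 1.9320
Bₛ = (B − 1)/(n − 1) = (1.9320 − 1)/(3 − 1) = 0.9320/2 = 0.4660

0.47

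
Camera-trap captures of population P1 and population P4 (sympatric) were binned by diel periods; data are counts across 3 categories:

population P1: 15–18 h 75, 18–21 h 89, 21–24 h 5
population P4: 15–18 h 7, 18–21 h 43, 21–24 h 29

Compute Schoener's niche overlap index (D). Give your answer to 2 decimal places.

0.64

Proportions for population P1 (n=169): 75/169=0.4438, 89/169=0.5266, 5/169=0.0296
Proportions for population P4 (n=79): 7/79=0.0886, 43/79=0.5443, 29/79=0.3671
Σ|p₁ᵢ − p₂ᵢ| = 0.3552 + 0.0177 + 0.3375 = 0.7104
D = 1 − ½ × 0.7104 = 1 − 0.35520 = 0.64480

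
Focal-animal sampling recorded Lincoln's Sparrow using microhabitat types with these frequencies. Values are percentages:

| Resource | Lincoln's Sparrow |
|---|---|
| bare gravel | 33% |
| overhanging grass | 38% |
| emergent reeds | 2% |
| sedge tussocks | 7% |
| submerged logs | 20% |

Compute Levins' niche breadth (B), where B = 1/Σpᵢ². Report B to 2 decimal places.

3.35

Convert percentages to proportions (divide by 100).
Σpᵢ² = 0.33² + 0.38² + 0.02² + 0.07² + 0.20² = 0.1089 + 0.1444 + 0.0004 + 0.0049 + 0.0400 = 0.2986
B = 1 / 0.2986 = 3.3490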